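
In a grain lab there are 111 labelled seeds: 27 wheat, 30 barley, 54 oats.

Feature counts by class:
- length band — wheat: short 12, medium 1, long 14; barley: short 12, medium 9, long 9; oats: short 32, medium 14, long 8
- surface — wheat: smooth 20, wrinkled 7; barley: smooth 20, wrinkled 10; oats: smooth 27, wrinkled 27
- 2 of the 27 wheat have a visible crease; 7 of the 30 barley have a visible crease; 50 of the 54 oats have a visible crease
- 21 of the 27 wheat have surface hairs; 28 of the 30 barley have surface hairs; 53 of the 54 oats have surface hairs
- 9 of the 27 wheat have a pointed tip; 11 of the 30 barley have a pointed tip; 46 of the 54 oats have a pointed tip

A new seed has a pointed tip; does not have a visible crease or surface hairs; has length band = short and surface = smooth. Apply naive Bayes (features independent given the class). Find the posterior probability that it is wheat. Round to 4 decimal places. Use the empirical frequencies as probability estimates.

0.7833

wheat: (27/111) × (12/27) × (20/27) × (25/27) × (6/27) × (9/27) ≈ 0.00549246
barley: (30/111) × (12/30) × (20/30) × (23/30) × (2/30) × (11/30) ≈ 0.00135068
oats: (54/111) × (32/54) × (27/54) × (4/54) × (1/54) × (46/54) ≈ 0.000168435
P(wheat | x) = 0.00549246 / 0.007011575 ≈ 0.7833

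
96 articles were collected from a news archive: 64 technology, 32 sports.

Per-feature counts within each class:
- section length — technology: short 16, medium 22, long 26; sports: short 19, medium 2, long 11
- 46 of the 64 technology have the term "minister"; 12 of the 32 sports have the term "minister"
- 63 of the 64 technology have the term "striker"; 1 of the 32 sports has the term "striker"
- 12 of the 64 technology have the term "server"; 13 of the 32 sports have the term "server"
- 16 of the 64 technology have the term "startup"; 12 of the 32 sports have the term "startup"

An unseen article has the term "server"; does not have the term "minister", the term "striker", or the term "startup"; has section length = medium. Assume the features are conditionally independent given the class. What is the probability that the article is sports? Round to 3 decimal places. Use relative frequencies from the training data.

technology: (64/96) × (22/64) × (18/64) × (1/64) × (12/64) × (48/64) = 0.000141620635986328125
sports: (32/96) × (2/32) × (20/32) × (31/32) × (13/32) × (20/32) ≈ 0.00320276
P(sports | x) = 0.00320276 / 0.003344380635986328125 ≈ 0.958

0.958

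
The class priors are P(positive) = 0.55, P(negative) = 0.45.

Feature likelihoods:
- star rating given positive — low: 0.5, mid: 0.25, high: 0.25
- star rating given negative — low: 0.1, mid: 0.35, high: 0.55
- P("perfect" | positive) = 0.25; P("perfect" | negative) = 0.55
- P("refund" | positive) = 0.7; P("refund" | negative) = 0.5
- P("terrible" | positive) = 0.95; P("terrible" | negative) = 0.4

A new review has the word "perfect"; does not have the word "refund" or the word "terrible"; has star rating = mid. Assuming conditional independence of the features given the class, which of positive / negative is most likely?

negative

positive: 0.55 × 0.25 × 0.25 × (1−0.7) × (1−0.95) = 0.000515625
negative: 0.45 × 0.35 × 0.55 × (1−0.5) × (1−0.4) = 0.0259875
Highest score → negative.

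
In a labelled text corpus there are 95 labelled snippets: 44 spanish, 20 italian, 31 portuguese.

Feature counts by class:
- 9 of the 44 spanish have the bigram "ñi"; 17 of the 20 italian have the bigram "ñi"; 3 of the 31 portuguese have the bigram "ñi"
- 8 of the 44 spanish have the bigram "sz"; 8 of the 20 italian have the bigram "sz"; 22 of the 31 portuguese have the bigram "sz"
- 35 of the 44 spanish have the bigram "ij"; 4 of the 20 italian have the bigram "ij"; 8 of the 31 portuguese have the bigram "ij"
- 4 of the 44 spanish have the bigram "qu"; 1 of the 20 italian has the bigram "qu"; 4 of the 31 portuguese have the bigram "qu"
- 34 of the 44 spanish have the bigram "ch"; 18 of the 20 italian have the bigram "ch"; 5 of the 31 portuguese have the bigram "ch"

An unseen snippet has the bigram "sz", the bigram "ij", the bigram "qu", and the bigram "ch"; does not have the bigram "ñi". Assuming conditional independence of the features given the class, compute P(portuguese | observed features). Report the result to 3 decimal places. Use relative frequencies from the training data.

spanish: (44/95) × (35/44) × (8/44) × (35/44) × (4/44) × (34/44) ≈ 0.00374309
italian: (20/95) × (3/20) × (8/20) × (4/20) × (1/20) × (18/20) ≈ 0.000113684
portuguese: (31/95) × (28/31) × (22/31) × (8/31) × (4/31) × (5/31) ≈ 0.00112339
P(portuguese | x) = 0.00112339 / 0.004980164 ≈ 0.226

0.226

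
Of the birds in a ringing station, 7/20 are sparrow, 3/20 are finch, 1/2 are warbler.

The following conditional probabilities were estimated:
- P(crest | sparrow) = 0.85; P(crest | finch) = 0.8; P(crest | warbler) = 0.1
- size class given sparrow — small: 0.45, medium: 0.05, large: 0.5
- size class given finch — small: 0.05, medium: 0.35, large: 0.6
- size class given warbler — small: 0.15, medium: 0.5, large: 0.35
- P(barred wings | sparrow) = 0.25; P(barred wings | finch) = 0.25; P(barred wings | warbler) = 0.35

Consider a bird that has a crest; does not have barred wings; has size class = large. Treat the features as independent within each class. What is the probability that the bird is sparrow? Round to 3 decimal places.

sparrow: 0.35 × 0.85 × 0.5 × (1−0.25) = 0.1115625
finch: 0.15 × 0.8 × 0.6 × (1−0.25) = 0.054
warbler: 0.5 × 0.1 × 0.35 × (1−0.35) = 0.011375
P(sparrow | x) = 0.1115625 / 0.1769375 ≈ 0.631

0.631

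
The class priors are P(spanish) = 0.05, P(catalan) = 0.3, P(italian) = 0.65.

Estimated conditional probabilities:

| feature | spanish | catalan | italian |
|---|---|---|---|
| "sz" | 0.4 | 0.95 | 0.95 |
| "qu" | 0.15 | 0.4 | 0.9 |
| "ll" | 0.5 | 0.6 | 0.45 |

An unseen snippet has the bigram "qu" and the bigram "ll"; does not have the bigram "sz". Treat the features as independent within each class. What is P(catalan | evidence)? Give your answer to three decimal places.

spanish: 0.05 × (1−0.4) × 0.15 × 0.5 = 0.00225
catalan: 0.3 × (1−0.95) × 0.4 × 0.6 = 0.0036
italian: 0.65 × (1−0.95) × 0.9 × 0.45 = 0.0131625
P(catalan | x) = 0.0036 / 0.0190125 ≈ 0.189

0.189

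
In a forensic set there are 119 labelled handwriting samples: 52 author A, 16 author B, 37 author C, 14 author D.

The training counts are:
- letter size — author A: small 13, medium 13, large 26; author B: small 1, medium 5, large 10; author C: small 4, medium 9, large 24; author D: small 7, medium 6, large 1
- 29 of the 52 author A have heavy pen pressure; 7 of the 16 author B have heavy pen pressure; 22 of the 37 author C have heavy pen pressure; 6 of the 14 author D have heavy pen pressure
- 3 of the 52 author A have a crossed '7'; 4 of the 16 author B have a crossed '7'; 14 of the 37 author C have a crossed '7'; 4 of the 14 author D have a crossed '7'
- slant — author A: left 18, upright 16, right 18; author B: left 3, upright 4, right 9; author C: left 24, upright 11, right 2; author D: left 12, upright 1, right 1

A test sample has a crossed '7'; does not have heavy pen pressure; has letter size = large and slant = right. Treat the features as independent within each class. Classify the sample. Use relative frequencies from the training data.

author B

author A: (52/119) × (26/52) × (23/52) × (3/52) × (18/52) ≈ 0.00192991
author B: (16/119) × (10/16) × (9/16) × (4/16) × (9/16) ≈ 0.00664719
author C: (37/119) × (24/37) × (15/37) × (14/37) × (2/37) ≈ 0.00167228
author D: (14/119) × (1/14) × (8/14) × (4/14) × (1/14) ≈ 0.0000979984
Highest score → author B.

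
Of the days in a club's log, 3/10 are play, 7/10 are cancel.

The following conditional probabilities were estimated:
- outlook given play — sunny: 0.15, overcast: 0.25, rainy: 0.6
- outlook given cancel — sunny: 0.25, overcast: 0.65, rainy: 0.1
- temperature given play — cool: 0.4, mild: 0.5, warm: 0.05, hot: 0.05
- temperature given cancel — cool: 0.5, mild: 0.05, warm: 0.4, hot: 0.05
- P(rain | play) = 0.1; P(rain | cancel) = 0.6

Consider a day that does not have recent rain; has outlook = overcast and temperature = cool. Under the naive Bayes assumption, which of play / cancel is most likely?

cancel

play: 0.3 × 0.25 × 0.4 × (1−0.1) = 0.027
cancel: 0.7 × 0.65 × 0.5 × (1−0.6) = 0.091
Highest score → cancel.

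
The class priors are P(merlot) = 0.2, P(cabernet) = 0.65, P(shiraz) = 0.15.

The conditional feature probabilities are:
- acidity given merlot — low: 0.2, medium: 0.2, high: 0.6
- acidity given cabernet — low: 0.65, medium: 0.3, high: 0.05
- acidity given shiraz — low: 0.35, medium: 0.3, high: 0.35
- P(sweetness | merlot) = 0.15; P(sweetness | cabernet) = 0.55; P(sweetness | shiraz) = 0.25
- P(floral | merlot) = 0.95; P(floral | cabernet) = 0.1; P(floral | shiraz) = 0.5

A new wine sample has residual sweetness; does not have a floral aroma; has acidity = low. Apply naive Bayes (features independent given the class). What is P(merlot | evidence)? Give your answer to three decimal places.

0.001

merlot: 0.2 × 0.2 × 0.15 × (1−0.95) = 0.0003
cabernet: 0.65 × 0.65 × 0.55 × (1−0.1) = 0.2091375
shiraz: 0.15 × 0.35 × 0.25 × (1−0.5) = 0.0065625
P(merlot | x) = 0.0003 / 0.216 ≈ 0.001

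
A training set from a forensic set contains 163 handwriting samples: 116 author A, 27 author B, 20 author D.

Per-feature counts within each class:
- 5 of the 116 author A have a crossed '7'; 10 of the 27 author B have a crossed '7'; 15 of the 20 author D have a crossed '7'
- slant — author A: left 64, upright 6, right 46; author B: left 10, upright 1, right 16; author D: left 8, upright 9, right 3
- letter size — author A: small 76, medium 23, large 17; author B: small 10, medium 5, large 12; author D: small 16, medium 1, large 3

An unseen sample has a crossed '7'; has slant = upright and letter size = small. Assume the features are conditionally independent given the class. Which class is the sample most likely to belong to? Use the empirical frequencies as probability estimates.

author D

author A: (116/163) × (5/116) × (6/116) × (76/116) ≈ 0.00103952
author B: (27/163) × (10/27) × (1/27) × (10/27) ≈ 0.00084156
author D: (20/163) × (15/20) × (9/20) × (16/20) ≈ 0.0331288
Highest score → author D.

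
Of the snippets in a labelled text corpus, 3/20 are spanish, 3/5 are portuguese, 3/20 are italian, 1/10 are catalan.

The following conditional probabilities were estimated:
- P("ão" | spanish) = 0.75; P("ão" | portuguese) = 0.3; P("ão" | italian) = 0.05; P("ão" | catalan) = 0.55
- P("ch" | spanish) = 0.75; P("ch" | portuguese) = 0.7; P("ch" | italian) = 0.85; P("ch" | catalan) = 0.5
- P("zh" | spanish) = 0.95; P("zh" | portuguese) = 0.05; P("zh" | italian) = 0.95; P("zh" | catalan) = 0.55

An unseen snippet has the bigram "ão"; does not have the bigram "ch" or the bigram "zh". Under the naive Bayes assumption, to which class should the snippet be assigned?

portuguese

spanish: 0.15 × 0.75 × (1−0.75) × (1−0.95) = 0.00140625
portuguese: 0.6 × 0.3 × (1−0.7) × (1−0.05) = 0.0513
italian: 0.15 × 0.05 × (1−0.85) × (1−0.95) = 0.00005625
catalan: 0.1 × 0.55 × (1−0.5) × (1−0.55) = 0.012375
Highest score → portuguese.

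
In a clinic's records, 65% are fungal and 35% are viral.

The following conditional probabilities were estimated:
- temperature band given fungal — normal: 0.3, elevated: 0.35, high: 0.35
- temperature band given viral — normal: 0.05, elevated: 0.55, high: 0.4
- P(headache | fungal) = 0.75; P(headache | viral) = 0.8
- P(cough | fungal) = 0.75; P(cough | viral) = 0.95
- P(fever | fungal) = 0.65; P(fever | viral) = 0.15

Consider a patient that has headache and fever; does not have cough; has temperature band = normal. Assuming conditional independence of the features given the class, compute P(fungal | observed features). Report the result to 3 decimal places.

0.996

fungal: 0.65 × 0.3 × 0.75 × (1−0.75) × 0.65 = 0.023765625
viral: 0.35 × 0.05 × 0.8 × (1−0.95) × 0.15 = 0.000105
P(fungal | x) = 0.023765625 / 0.023870625 ≈ 0.996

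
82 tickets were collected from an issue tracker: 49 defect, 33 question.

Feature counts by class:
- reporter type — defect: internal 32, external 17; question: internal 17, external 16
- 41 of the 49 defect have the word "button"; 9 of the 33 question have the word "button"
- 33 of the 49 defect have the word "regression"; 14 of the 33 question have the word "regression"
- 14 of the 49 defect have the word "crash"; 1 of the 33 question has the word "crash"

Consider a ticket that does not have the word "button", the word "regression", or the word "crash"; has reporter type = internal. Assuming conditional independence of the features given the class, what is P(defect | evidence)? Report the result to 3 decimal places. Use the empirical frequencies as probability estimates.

0.150

defect: (49/82) × (32/49) × (8/49) × (16/49) × (35/49) ≈ 0.0148602
question: (33/82) × (17/33) × (24/33) × (19/33) × (32/33) ≈ 0.0841798
P(defect | x) = 0.0148602 / 0.09904 ≈ 0.150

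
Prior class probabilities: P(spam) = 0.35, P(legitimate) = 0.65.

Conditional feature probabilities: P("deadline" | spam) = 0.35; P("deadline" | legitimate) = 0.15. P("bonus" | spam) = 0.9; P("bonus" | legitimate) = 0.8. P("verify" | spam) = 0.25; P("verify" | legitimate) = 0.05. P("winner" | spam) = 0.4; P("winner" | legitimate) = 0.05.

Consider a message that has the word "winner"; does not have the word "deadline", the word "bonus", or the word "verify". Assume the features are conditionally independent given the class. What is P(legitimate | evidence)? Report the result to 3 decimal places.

0.435

spam: 0.35 × (1−0.35) × (1−0.9) × (1−0.25) × 0.4 = 0.006825
legitimate: 0.65 × (1−0.15) × (1−0.8) × (1−0.05) × 0.05 = 0.00524875
P(legitimate | x) = 0.00524875 / 0.01207375 ≈ 0.435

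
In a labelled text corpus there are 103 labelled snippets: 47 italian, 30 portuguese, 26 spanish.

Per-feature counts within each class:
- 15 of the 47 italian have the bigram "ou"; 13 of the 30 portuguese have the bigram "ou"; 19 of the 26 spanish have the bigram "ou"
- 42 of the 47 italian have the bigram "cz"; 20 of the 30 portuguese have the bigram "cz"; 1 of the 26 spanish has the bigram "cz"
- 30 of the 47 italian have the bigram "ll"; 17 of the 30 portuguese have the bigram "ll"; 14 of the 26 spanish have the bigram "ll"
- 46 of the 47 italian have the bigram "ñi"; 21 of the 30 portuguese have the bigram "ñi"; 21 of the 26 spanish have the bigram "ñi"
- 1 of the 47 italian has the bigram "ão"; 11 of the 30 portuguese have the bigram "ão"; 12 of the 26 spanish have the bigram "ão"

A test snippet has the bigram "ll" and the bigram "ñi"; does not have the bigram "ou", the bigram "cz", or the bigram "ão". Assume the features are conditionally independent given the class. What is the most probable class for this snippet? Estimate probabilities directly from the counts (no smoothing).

italian

italian: (47/103) × (32/47) × (5/47) × (30/47) × (46/47) × (46/47) ≈ 0.0202082
portuguese: (30/103) × (17/30) × (10/30) × (17/30) × (21/30) × (19/30) ≈ 0.0138213
spanish: (26/103) × (7/26) × (25/26) × (14/26) × (21/26) × (14/26) ≈ 0.0153032
Highest score → italian.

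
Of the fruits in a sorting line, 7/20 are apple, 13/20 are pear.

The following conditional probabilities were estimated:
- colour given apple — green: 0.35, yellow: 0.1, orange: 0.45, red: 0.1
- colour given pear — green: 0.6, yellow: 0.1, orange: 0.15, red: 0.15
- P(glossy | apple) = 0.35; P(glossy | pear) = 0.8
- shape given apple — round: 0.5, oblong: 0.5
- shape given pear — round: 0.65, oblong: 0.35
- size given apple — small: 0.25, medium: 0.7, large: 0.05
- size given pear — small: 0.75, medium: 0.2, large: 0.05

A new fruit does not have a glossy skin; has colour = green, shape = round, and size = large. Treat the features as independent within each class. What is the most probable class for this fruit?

apple: 0.35 × 0.35 × (1−0.35) × 0.5 × 0.05 = 0.001990625
pear: 0.65 × 0.6 × (1−0.8) × 0.65 × 0.05 = 0.002535
Highest score → pear.

pear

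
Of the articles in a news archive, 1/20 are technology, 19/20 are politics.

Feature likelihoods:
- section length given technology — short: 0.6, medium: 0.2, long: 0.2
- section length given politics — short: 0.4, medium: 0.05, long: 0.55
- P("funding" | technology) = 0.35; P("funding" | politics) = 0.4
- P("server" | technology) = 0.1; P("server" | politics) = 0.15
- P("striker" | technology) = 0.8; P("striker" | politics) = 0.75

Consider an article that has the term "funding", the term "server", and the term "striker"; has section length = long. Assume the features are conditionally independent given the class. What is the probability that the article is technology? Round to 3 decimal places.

0.012

technology: 0.05 × 0.2 × 0.35 × 0.1 × 0.8 = 0.00028
politics: 0.95 × 0.55 × 0.4 × 0.15 × 0.75 = 0.0235125
P(technology | x) = 0.00028 / 0.0237925 ≈ 0.012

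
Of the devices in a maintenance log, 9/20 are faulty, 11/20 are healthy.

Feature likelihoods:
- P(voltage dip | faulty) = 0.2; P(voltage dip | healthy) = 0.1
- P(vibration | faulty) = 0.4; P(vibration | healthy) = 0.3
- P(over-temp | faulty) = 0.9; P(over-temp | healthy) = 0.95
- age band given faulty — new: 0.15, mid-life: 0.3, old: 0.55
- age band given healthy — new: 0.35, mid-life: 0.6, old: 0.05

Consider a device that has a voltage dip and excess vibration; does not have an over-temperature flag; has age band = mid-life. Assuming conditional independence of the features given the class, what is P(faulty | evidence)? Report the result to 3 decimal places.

0.686

faulty: 0.45 × 0.2 × 0.4 × (1−0.9) × 0.3 = 0.00108
healthy: 0.55 × 0.1 × 0.3 × (1−0.95) × 0.6 = 0.000495
P(faulty | x) = 0.00108 / 0.001575 ≈ 0.686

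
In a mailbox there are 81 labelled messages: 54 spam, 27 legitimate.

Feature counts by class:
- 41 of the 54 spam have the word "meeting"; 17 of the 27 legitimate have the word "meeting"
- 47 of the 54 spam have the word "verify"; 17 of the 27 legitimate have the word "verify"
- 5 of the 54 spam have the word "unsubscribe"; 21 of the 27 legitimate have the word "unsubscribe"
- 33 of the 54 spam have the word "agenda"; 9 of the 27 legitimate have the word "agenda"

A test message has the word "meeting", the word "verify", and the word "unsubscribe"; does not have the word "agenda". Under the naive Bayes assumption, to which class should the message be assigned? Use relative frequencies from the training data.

legitimate

spam: (54/81) × (41/54) × (47/54) × (5/54) × (21/54) ≈ 0.0158637
legitimate: (27/81) × (17/27) × (17/27) × (21/27) × (18/27) ≈ 0.0685194
Highest score → legitimate.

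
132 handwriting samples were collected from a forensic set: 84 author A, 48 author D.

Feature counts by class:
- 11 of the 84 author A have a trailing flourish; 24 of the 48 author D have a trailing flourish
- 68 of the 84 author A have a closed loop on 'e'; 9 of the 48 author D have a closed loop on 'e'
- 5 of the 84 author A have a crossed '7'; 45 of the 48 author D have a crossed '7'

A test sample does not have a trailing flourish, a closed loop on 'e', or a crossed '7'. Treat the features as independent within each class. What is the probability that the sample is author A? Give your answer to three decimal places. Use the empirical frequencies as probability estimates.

0.915

author A: (84/132) × (73/84) × (16/84) × (79/84) ≈ 0.0990689
author D: (48/132) × (24/48) × (39/48) × (3/48) ≈ 0.00923295
P(author A | x) = 0.0990689 / 0.10830185 ≈ 0.915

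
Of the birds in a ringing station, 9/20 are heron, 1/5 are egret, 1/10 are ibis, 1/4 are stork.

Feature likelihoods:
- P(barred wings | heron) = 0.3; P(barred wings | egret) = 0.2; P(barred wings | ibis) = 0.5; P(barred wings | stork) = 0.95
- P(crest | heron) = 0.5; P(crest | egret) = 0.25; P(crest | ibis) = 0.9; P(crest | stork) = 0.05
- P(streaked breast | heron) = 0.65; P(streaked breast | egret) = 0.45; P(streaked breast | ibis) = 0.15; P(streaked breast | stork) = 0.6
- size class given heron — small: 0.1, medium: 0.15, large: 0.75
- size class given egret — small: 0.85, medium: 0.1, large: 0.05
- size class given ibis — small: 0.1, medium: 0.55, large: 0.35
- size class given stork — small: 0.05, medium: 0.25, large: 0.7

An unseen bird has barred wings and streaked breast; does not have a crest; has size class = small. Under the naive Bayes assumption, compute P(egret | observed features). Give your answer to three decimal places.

0.505

heron: 0.45 × 0.3 × (1−0.5) × 0.65 × 0.1 = 0.0043875
egret: 0.2 × 0.2 × (1−0.25) × 0.45 × 0.85 = 0.011475
ibis: 0.1 × 0.5 × (1−0.9) × 0.15 × 0.1 = 0.000075
stork: 0.25 × 0.95 × (1−0.05) × 0.6 × 0.05 = 0.00676875
P(egret | x) = 0.011475 / 0.02270625 ≈ 0.505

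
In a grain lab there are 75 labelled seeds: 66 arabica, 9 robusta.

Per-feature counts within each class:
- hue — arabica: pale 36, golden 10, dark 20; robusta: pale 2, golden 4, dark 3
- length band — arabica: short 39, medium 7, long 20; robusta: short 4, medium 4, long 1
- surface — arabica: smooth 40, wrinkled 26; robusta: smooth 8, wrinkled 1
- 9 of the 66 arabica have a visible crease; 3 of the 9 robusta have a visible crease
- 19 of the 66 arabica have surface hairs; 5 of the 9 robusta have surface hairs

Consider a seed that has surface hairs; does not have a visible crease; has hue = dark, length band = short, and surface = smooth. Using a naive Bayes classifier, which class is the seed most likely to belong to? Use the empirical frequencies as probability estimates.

arabica

arabica: (66/75) × (20/66) × (39/66) × (40/66) × (57/66) × (19/66) ≈ 0.0237436
robusta: (9/75) × (3/9) × (4/9) × (8/9) × (6/9) × (5/9) ≈ 0.00585277
Highest score → arabica.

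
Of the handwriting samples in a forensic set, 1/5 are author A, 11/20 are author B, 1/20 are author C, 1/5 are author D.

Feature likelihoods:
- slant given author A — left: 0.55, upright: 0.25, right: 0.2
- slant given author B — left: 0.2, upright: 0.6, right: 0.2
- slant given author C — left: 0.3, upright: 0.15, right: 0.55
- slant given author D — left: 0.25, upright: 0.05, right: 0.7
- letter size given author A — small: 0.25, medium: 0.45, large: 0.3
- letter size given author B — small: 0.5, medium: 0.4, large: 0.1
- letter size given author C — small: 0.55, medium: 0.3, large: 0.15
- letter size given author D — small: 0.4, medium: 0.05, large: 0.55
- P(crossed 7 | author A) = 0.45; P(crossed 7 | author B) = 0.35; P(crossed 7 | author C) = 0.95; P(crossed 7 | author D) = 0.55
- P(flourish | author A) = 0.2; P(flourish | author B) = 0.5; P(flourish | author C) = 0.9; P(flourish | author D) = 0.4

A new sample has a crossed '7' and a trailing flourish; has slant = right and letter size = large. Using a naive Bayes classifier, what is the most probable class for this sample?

author D

author A: 0.2 × 0.2 × 0.3 × 0.45 × 0.2 = 0.00108
author B: 0.55 × 0.2 × 0.1 × 0.35 × 0.5 = 0.001925
author C: 0.05 × 0.55 × 0.15 × 0.95 × 0.9 = 0.003526875
author D: 0.2 × 0.7 × 0.55 × 0.55 × 0.4 = 0.01694
Highest score → author D.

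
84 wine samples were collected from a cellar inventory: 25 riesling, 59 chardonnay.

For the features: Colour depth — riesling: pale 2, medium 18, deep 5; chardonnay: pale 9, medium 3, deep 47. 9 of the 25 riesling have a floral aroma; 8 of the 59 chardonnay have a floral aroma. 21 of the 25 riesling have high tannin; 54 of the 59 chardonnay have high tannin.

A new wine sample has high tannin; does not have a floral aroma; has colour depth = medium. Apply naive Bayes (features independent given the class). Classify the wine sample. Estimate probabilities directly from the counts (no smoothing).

riesling: (25/84) × (18/25) × (16/25) × (21/25) = 0.1152
chardonnay: (59/84) × (3/59) × (51/59) × (54/59) ≈ 0.0282554
Highest score → riesling.

riesling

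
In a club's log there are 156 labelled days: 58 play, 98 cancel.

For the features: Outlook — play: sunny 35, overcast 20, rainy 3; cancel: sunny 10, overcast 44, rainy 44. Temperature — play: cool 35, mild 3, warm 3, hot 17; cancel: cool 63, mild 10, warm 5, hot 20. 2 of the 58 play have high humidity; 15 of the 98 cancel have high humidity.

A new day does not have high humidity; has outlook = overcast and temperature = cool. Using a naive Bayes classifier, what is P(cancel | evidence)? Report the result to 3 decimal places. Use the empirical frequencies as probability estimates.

0.673

play: (58/156) × (20/58) × (35/58) × (56/58) ≈ 0.0746974
cancel: (98/156) × (44/98) × (63/98) × (83/98) ≈ 0.153566
P(cancel | x) = 0.153566 / 0.2282634 ≈ 0.673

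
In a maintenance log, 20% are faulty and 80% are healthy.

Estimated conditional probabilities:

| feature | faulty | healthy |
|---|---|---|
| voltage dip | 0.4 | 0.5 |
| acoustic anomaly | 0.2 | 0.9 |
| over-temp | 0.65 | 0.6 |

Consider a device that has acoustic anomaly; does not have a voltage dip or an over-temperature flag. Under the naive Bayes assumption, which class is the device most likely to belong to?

healthy

faulty: 0.2 × (1−0.4) × 0.2 × (1−0.65) = 0.0084
healthy: 0.8 × (1−0.5) × 0.9 × (1−0.6) = 0.144
Highest score → healthy.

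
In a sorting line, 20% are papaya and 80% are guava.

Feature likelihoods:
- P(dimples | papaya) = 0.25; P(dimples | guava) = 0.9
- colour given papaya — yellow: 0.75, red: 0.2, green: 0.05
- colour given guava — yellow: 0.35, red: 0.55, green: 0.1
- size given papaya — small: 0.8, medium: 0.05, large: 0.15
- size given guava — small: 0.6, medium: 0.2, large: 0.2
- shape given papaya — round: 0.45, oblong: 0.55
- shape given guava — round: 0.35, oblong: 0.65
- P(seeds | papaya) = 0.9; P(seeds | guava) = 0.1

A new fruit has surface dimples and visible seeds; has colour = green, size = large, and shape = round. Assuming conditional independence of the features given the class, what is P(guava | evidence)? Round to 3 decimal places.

papaya: 0.2 × 0.25 × 0.05 × 0.15 × 0.45 × 0.9 = 0.000151875
guava: 0.8 × 0.9 × 0.1 × 0.2 × 0.35 × 0.1 = 0.000504
P(guava | x) = 0.000504 / 0.000655875 ≈ 0.768

0.768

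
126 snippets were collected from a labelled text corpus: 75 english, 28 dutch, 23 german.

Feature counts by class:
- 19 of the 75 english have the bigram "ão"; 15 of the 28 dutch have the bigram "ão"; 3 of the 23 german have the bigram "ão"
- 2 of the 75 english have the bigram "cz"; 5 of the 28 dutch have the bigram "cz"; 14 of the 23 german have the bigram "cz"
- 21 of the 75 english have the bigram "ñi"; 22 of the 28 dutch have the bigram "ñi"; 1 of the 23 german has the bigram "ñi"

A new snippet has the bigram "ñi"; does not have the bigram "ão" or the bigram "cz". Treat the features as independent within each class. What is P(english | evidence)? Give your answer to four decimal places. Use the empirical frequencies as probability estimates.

0.6361

english: (75/126) × (56/75) × (73/75) × (21/75) ≈ 0.121126
dutch: (28/126) × (13/28) × (23/28) × (22/28) ≈ 0.0665897
german: (23/126) × (20/23) × (9/23) × (1/23) ≈ 0.00270051
P(english | x) = 0.121126 / 0.19041621 ≈ 0.6361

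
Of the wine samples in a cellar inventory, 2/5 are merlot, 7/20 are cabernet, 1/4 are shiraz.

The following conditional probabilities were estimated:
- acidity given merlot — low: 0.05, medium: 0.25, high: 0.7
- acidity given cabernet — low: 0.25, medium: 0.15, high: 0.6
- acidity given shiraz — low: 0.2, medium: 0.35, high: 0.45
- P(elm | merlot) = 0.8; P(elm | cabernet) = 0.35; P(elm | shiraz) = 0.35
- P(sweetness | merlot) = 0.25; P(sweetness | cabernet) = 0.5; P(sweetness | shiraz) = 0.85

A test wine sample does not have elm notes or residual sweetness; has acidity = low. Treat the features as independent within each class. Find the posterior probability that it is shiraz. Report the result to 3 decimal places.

merlot: 0.4 × 0.05 × (1−0.8) × (1−0.25) = 0.003
cabernet: 0.35 × 0.25 × (1−0.35) × (1−0.5) = 0.0284375
shiraz: 0.25 × 0.2 × (1−0.35) × (1−0.85) = 0.004875
P(shiraz | x) = 0.004875 / 0.0363125 ≈ 0.134

0.134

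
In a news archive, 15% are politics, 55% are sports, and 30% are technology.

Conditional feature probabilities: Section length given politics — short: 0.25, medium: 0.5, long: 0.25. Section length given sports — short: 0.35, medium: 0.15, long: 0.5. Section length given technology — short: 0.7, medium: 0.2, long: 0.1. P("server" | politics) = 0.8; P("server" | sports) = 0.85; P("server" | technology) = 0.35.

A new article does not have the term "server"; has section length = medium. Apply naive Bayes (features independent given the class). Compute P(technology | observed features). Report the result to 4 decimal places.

politics: 0.15 × 0.5 × (1−0.8) = 0.015
sports: 0.55 × 0.15 × (1−0.85) = 0.012375
technology: 0.3 × 0.2 × (1−0.35) = 0.039
P(technology | x) = 0.039 / 0.066375 ≈ 0.5876

0.5876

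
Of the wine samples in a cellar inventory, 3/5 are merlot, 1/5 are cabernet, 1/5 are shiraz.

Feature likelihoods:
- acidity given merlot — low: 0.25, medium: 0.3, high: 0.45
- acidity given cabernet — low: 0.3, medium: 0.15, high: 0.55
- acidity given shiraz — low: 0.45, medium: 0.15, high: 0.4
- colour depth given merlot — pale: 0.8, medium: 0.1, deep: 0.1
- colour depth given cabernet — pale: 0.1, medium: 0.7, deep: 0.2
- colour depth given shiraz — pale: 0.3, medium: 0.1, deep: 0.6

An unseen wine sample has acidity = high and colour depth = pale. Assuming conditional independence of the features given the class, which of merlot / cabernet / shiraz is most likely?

merlot: 0.6 × 0.45 × 0.8 = 0.216
cabernet: 0.2 × 0.55 × 0.1 = 0.011
shiraz: 0.2 × 0.4 × 0.3 = 0.024
Highest score → merlot.

merlot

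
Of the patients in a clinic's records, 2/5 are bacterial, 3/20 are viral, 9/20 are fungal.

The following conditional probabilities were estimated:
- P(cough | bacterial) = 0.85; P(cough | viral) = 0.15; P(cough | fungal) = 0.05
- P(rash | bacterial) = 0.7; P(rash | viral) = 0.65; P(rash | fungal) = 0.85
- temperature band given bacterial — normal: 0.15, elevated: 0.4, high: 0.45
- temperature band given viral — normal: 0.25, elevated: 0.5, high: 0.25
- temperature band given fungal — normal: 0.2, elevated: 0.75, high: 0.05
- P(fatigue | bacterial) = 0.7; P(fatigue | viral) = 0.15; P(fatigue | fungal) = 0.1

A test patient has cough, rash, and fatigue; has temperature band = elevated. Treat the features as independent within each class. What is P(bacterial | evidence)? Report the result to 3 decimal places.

bacterial: 0.4 × 0.85 × 0.7 × 0.4 × 0.7 = 0.06664
viral: 0.15 × 0.15 × 0.65 × 0.5 × 0.15 = 0.001096875
fungal: 0.45 × 0.05 × 0.85 × 0.75 × 0.1 = 0.001434375
P(bacterial | x) = 0.06664 / 0.06917125 ≈ 0.963

0.963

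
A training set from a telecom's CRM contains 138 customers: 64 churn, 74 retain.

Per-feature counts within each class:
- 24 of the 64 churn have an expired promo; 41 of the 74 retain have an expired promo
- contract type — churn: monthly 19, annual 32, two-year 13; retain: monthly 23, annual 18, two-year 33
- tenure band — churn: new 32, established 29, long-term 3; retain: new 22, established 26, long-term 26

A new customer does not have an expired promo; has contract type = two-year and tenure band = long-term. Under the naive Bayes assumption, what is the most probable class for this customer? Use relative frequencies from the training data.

churn: (64/138) × (40/64) × (13/64) × (3/64) ≈ 0.00275985
retain: (74/138) × (33/74) × (33/74) × (26/74) ≈ 0.0374678
Highest score → retain.

retain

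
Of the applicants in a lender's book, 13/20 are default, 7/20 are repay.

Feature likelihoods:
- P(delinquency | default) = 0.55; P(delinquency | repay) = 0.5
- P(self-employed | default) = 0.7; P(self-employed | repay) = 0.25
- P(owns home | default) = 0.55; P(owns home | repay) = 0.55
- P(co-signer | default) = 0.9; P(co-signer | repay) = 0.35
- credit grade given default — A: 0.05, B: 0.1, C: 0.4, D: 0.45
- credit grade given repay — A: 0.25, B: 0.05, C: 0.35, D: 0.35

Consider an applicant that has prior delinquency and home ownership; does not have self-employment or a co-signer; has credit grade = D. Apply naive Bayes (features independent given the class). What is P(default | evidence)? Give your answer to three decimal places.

0.139

default: 0.65 × 0.55 × (1−0.7) × 0.55 × (1−0.9) × 0.45 = 0.0026544375
repay: 0.35 × 0.5 × (1−0.25) × 0.55 × (1−0.35) × 0.35 = 0.01642265625
P(default | x) = 0.0026544375 / 0.01907709375 ≈ 0.139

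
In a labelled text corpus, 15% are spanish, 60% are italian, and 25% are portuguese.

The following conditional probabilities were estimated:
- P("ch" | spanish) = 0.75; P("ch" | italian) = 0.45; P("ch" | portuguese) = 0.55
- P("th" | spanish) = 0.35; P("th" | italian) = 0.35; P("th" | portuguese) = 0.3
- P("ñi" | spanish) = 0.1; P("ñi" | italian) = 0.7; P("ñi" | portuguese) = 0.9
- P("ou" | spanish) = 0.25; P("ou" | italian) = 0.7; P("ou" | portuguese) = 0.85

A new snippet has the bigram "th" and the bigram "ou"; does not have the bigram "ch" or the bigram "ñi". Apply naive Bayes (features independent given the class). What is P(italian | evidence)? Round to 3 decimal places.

0.806

spanish: 0.15 × (1−0.75) × 0.35 × (1−0.1) × 0.25 = 0.002953125
italian: 0.6 × (1−0.45) × 0.35 × (1−0.7) × 0.7 = 0.024255
portuguese: 0.25 × (1−0.55) × 0.3 × (1−0.9) × 0.85 = 0.00286875
P(italian | x) = 0.024255 / 0.030076875 ≈ 0.806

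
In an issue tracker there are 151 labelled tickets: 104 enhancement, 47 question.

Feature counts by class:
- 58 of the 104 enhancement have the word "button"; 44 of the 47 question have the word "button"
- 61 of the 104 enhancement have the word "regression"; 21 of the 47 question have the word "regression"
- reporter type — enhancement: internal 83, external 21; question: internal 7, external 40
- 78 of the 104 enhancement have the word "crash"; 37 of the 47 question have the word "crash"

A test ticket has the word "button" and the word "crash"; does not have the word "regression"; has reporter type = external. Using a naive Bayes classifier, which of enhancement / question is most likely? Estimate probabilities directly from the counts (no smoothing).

question

enhancement: (104/151) × (58/104) × (43/104) × (21/104) × (78/104) ≈ 0.024051
question: (47/151) × (44/47) × (26/47) × (40/47) × (37/47) ≈ 0.107998
Highest score → question.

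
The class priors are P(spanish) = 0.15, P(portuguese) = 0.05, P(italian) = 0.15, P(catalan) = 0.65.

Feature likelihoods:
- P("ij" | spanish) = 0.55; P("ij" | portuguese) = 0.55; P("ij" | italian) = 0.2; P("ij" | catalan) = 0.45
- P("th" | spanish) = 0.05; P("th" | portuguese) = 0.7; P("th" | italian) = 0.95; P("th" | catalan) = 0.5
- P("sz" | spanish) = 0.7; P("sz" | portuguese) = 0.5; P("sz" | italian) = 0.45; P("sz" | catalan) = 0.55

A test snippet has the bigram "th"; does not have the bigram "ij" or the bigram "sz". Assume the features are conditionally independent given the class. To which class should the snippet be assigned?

catalan

spanish: 0.15 × (1−0.55) × 0.05 × (1−0.7) = 0.0010125
portuguese: 0.05 × (1−0.55) × 0.7 × (1−0.5) = 0.007875
italian: 0.15 × (1−0.2) × 0.95 × (1−0.45) = 0.0627
catalan: 0.65 × (1−0.45) × 0.5 × (1−0.55) = 0.0804375
Highest score → catalan.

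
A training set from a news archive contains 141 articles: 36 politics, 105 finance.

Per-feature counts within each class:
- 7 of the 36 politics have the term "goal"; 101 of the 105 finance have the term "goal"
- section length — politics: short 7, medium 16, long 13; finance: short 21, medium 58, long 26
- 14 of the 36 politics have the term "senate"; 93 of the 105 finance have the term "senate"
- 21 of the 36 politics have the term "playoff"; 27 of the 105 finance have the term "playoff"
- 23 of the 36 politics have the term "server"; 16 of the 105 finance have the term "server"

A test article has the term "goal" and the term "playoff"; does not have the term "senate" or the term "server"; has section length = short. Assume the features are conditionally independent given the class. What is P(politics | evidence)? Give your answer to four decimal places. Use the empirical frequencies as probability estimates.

0.2583

politics: (36/141) × (7/36) × (7/36) × (22/36) × (21/36) × (13/36) ≈ 0.00124266
finance: (105/141) × (101/105) × (21/105) × (12/105) × (27/105) × (89/105) ≈ 0.00356861
P(politics | x) = 0.00124266 / 0.00481127 ≈ 0.2583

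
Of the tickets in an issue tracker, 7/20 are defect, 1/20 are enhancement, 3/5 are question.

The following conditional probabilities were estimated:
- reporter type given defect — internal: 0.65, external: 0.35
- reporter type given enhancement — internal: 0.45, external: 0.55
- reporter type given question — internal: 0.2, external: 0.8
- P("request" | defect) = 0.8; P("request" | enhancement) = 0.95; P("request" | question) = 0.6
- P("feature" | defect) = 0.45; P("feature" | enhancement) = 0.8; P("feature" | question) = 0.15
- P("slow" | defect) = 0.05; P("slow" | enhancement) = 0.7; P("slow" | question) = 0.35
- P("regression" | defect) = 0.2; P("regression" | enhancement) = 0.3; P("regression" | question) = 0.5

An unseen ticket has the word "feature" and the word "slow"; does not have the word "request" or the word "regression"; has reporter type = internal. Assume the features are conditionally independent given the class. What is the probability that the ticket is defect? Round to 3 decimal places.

defect: 0.35 × 0.65 × (1−0.8) × 0.45 × 0.05 × (1−0.2) = 0.000819
enhancement: 0.05 × 0.45 × (1−0.95) × 0.8 × 0.7 × (1−0.3) = 0.000441
question: 0.6 × 0.2 × (1−0.6) × 0.15 × 0.35 × (1−0.5) = 0.00126
P(defect | x) = 0.000819 / 0.00252 ≈ 0.325

0.325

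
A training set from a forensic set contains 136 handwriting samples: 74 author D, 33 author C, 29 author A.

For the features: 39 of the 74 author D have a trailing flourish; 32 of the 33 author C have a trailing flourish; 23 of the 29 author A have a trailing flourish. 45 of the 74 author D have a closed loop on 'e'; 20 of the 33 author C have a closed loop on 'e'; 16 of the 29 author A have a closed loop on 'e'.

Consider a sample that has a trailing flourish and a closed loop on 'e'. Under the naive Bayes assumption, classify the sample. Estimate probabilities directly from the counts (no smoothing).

author D

author D: (74/136) × (39/74) × (45/74) ≈ 0.174384
author C: (33/136) × (32/33) × (20/33) ≈ 0.142602
author A: (29/136) × (23/29) × (16/29) ≈ 0.0933063
Highest score → author D.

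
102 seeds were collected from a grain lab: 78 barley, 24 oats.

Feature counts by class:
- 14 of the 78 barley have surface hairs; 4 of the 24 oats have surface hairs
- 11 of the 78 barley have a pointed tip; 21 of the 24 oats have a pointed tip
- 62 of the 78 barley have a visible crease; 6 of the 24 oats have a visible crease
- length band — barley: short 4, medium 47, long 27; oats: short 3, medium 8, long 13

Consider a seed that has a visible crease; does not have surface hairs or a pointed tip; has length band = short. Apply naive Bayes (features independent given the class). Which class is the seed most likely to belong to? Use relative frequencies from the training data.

barley: (78/102) × (64/78) × (67/78) × (62/78) × (4/78) ≈ 0.0219696
oats: (24/102) × (20/24) × (3/24) × (6/24) × (3/24) ≈ 0.000765931
Highest score → barley.

barley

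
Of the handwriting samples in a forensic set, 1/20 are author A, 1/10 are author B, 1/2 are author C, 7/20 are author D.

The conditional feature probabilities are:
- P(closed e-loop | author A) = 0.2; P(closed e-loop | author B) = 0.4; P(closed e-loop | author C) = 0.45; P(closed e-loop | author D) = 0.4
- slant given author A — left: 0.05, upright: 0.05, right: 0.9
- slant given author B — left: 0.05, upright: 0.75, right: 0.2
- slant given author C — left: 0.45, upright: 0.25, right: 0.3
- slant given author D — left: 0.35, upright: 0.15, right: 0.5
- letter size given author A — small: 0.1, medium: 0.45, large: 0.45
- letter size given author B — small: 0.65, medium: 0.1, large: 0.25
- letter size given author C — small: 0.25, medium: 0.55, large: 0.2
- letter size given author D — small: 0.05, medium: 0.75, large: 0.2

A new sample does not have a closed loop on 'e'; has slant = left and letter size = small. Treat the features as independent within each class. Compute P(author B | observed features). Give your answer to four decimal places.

0.0530

author A: 0.05 × (1−0.2) × 0.05 × 0.1 = 0.0002
author B: 0.1 × (1−0.4) × 0.05 × 0.65 = 0.00195
author C: 0.5 × (1−0.45) × 0.45 × 0.25 = 0.0309375
author D: 0.35 × (1−0.4) × 0.35 × 0.05 = 0.003675
P(author B | x) = 0.00195 / 0.0367625 ≈ 0.0530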